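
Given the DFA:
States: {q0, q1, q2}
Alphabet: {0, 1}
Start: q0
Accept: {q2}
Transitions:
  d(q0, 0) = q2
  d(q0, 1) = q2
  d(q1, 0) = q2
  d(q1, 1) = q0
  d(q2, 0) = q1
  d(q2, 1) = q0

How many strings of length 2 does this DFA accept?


Enumerating all length-2 strings:
  "00" -> q1 [reject]
  "01" -> q0 [reject]
  "10" -> q1 [reject]
  "11" -> q0 [reject]

0 out of 4


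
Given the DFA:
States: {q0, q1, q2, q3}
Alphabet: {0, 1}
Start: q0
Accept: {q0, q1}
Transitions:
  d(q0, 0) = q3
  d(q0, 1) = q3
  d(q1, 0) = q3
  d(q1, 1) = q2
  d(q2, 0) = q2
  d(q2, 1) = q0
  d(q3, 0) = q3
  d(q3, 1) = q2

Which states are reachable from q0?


BFS from q0:
  layer 0: {q0}
  layer 1: {q3}
  layer 2: {q2}

{q0, q2, q3}


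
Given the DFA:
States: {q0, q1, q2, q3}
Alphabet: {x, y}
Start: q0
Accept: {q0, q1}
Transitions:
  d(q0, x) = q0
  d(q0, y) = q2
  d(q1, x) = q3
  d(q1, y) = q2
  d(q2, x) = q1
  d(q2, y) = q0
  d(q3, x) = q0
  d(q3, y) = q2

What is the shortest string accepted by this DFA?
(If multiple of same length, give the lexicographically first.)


BFS by string length (lex-first path to each state shown):
  len 0: q0<-""
Found accept state at length 0.

"" (empty string)


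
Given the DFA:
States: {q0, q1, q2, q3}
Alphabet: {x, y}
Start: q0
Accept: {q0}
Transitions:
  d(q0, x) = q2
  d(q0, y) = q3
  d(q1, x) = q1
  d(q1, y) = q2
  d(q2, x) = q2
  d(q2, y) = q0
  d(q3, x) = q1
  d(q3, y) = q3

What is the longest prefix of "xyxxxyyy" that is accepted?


Run the DFA, marking each prefix where the state is accepting:
  "" -> q0 [accept]
  "x" -> q2 [reject]
  "xy" -> q0 [accept]
  "xyx" -> q2 [reject]
  "xyxx" -> q2 [reject]
  "xyxxx" -> q2 [reject]
  "xyxxxy" -> q0 [accept]
  "xyxxxyy" -> q3 [reject]
  "xyxxxyyy" -> q3 [reject]

"xyxxxy"


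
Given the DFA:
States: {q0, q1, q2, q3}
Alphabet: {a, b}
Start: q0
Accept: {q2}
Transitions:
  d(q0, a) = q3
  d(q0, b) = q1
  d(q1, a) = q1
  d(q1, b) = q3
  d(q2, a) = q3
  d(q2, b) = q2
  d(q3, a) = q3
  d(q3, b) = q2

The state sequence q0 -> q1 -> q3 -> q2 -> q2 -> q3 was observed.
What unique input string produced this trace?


Trace back each transition to find the symbol:
  q0 --[b]--> q1
  q1 --[b]--> q3
  q3 --[b]--> q2
  q2 --[b]--> q2
  q2 --[a]--> q3

"bbbba"


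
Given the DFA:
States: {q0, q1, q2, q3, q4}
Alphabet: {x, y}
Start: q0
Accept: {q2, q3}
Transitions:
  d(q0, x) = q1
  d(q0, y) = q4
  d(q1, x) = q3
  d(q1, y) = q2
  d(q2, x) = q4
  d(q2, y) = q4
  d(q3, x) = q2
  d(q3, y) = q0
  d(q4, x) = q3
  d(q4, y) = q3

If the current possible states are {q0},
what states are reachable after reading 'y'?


Apply transition on 'y' from each current state:
  d(q0, y) = q4

{q4}


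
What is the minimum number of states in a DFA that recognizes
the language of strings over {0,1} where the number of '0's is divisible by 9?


States track (count of '0') mod 9.
Need 9 states: one per remainder 0..8; accept = remainder 0.

9


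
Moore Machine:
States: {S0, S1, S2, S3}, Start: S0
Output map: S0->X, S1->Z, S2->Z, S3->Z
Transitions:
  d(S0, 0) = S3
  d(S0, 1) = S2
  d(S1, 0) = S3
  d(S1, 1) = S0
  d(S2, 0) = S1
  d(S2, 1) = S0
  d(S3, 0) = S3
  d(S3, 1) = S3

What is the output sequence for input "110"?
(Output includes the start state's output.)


Start: S0 (output X)
  --1--> S2 (output Z)
  --1--> S0 (output X)
  --0--> S3 (output Z)

"XZXZ"


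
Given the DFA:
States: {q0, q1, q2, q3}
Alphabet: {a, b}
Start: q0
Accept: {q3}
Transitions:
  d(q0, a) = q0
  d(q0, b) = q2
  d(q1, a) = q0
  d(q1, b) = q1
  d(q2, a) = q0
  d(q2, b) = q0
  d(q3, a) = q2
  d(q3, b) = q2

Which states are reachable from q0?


BFS from q0:
  layer 0: {q0}
  layer 1: {q2}

{q0, q2}


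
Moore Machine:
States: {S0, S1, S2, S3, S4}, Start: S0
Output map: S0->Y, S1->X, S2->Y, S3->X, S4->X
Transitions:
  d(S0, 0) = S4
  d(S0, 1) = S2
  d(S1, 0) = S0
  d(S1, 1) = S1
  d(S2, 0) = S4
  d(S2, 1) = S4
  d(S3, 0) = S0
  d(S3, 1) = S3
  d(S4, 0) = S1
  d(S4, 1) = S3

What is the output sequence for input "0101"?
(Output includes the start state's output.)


Start: S0 (output Y)
  --0--> S4 (output X)
  --1--> S3 (output X)
  --0--> S0 (output Y)
  --1--> S2 (output Y)

"YXXYY"


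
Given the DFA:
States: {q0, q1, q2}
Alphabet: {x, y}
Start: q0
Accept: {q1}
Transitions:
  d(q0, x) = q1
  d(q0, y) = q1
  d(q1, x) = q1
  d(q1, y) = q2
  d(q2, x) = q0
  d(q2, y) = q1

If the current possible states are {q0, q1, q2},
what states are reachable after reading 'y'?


Apply transition on 'y' from each current state:
  d(q0, y) = q1
  d(q1, y) = q2
  d(q2, y) = q1

{q1, q2}


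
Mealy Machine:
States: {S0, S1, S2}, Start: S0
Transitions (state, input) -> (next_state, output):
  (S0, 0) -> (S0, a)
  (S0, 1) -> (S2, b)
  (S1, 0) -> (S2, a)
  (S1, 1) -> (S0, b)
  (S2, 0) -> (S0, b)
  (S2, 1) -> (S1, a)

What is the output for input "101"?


Step-by-step:
  (S0, 1) -> (S2, b)
  (S2, 0) -> (S0, b)
  (S0, 1) -> (S2, b)

"bbb"


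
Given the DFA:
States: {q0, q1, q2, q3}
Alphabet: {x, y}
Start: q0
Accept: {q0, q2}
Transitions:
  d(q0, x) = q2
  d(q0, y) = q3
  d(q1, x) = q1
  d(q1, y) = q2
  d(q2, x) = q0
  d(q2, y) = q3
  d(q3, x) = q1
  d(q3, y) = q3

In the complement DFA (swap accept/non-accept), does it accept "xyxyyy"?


Trace: q0 -> q2 -> q3 -> q1 -> q2 -> q3 -> q3
Final: q3
Original accept: {q0, q2}
Complement: q3 is not in original accept

Yes, complement accepts (original rejects)


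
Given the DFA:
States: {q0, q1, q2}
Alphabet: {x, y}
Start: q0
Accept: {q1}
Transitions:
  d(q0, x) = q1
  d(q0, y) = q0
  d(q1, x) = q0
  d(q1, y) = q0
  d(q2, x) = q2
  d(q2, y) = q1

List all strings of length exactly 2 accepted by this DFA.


All strings of length 2: 4 total
Accepted: 1

"yx"


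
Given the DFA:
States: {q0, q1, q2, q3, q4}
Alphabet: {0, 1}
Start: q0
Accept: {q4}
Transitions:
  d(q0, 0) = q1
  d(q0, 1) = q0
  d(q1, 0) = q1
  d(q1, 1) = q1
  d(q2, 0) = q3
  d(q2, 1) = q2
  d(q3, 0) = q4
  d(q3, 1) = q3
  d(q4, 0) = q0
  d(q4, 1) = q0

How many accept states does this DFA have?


Accept states listed: {q4}
Counting: q4(1)

1


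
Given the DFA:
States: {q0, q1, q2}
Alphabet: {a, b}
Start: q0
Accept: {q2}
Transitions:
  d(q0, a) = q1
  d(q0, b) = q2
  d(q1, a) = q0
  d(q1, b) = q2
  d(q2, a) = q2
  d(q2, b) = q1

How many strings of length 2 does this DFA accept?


Enumerating all length-2 strings:
  "aa" -> q0 [reject]
  "ab" -> q2 [accept]
  "ba" -> q2 [accept]
  "bb" -> q1 [reject]

2 out of 4


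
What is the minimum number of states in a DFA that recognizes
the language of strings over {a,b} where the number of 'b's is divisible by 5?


States track (count of 'b') mod 5.
Need 5 states: one per remainder 0..4; accept = remainder 0.

5


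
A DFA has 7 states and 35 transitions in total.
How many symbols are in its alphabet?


Each state has exactly one transition per symbol.
|alphabet| = transitions / states = 35 / 7 = 5

5


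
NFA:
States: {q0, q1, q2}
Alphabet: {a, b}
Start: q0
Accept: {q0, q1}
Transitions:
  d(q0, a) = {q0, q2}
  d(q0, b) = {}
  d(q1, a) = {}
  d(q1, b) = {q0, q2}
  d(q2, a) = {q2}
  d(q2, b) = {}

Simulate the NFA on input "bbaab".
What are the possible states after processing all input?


Start: {q0}
  --b--> {}
  --b--> {}
  --a--> {}
  --a--> {}
  --b--> {}

{} (empty set, no valid transitions)


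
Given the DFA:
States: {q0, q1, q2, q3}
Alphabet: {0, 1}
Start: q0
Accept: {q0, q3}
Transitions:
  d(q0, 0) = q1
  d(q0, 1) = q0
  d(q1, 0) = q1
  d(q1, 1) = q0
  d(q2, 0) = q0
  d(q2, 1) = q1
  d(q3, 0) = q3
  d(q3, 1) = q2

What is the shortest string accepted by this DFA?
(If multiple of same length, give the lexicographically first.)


BFS by string length (lex-first path to each state shown):
  len 0: q0<-""
Found accept state at length 0.

"" (empty string)


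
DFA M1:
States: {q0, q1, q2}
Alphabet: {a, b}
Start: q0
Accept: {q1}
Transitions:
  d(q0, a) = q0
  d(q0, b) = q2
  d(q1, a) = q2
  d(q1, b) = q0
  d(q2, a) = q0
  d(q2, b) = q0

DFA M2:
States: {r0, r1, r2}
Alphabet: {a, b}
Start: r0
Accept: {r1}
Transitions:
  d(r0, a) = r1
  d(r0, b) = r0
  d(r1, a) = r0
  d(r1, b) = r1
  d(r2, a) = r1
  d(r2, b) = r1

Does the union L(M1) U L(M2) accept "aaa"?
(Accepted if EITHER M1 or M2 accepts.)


M1: final=q0 accepted=False
M2: final=r1 accepted=True

Yes, union accepts


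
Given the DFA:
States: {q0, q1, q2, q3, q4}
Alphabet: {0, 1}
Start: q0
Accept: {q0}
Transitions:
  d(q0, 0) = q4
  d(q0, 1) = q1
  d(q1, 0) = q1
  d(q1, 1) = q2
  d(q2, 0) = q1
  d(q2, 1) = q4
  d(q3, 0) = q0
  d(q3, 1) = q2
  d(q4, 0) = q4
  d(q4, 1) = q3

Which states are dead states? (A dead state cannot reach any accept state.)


Forward reachability from each state:
  q0 -> reaches accept state q0 (live)
  q1 -> reaches accept state q0 (live)
  q2 -> reaches accept state q0 (live)
  q3 -> reaches accept state q0 (live)
  q4 -> reaches accept state q0 (live)

None (all states can reach an accept state)


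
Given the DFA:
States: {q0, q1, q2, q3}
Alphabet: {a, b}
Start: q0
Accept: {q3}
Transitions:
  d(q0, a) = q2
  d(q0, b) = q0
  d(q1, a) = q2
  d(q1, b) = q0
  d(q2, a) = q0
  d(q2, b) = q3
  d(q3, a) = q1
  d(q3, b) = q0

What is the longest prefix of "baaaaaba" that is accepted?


Run the DFA, marking each prefix where the state is accepting:
  "" -> q0 [reject]
  "b" -> q0 [reject]
  "ba" -> q2 [reject]
  "baa" -> q0 [reject]
  "baaa" -> q2 [reject]
  "baaaa" -> q0 [reject]
  "baaaaa" -> q2 [reject]
  "baaaaab" -> q3 [accept]
  "baaaaaba" -> q1 [reject]

"baaaaab"


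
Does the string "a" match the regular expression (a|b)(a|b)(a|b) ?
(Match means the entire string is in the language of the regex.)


|string| = 1; first = 'a'; last = 'a'

No, "a" does not match (a|b)(a|b)(a|b)


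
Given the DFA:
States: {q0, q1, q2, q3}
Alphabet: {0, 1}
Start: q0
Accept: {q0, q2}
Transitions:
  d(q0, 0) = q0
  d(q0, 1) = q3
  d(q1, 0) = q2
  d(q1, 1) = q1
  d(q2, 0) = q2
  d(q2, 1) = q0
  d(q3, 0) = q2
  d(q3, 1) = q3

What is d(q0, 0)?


Looking up transition d(q0, 0)

q0


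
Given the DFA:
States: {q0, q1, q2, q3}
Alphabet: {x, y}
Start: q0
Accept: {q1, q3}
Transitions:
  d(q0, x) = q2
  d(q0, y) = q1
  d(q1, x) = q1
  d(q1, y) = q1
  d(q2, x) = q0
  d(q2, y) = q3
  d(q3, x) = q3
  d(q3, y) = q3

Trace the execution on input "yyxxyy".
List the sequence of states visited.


Input: yyxxyy
d(q0, y) = q1
d(q1, y) = q1
d(q1, x) = q1
d(q1, x) = q1
d(q1, y) = q1
d(q1, y) = q1


q0 -> q1 -> q1 -> q1 -> q1 -> q1 -> q1


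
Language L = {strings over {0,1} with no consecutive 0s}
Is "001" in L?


'00' occurs at index 0

No, "001" is not in L


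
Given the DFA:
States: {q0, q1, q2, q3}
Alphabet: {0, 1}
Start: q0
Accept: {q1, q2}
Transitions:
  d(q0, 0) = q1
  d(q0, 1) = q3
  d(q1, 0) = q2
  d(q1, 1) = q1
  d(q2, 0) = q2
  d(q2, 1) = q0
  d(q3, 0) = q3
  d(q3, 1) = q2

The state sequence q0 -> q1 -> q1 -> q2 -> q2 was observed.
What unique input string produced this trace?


Trace back each transition to find the symbol:
  q0 --[0]--> q1
  q1 --[1]--> q1
  q1 --[0]--> q2
  q2 --[0]--> q2

"0100"


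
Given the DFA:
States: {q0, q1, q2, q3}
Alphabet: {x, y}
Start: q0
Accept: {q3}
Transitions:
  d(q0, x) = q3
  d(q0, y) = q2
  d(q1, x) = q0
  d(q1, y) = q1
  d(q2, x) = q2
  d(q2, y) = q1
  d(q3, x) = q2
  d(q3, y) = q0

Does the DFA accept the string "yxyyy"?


Trace: q0 -> q2 -> q2 -> q1 -> q1 -> q1
Final state: q1
Accept states: {q3}

No, rejected (final state q1 is not an accept state)


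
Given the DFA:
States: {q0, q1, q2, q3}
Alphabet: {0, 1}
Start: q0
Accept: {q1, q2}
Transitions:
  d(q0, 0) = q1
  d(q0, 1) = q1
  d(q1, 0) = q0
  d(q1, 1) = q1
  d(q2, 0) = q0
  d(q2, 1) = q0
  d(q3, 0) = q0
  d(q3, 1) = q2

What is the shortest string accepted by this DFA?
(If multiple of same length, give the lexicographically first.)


BFS by string length (lex-first path to each state shown):
  len 0: q0<-""
  len 1: q1<-"0"
Found accept state at length 1.

"0"


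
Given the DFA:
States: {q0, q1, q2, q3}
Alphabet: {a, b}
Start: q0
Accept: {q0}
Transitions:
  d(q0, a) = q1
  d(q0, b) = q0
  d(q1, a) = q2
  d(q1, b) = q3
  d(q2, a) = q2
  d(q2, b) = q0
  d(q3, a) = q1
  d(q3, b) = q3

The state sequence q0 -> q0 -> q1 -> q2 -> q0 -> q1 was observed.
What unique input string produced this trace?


Trace back each transition to find the symbol:
  q0 --[b]--> q0
  q0 --[a]--> q1
  q1 --[a]--> q2
  q2 --[b]--> q0
  q0 --[a]--> q1

"baaba"


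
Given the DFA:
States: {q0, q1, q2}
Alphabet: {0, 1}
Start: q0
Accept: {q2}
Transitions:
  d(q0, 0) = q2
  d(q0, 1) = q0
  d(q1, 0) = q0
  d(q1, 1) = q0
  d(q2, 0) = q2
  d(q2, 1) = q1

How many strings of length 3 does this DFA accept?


Enumerating all length-3 strings:
  "000" -> q2 [accept]
  "001" -> q1 [reject]
  "010" -> q0 [reject]
  "011" -> q0 [reject]
  "100" -> q2 [accept]
  "101" -> q1 [reject]
  "110" -> q2 [accept]
  "111" -> q0 [reject]

3 out of 8


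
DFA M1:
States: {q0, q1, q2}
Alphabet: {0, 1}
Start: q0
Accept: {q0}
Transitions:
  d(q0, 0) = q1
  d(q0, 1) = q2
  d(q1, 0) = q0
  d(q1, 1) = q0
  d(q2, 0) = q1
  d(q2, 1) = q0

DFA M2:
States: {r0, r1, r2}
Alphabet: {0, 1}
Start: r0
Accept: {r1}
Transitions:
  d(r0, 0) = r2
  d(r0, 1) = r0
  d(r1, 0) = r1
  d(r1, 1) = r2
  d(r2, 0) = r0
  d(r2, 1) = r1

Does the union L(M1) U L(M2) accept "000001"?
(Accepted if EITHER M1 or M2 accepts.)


M1: final=q0 accepted=True
M2: final=r1 accepted=True

Yes, union accepts


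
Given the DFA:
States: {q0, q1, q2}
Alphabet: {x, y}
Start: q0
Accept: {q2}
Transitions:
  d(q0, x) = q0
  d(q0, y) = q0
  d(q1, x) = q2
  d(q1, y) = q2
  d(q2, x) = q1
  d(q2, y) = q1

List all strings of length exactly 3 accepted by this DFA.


All strings of length 3: 8 total
Accepted: 0

None


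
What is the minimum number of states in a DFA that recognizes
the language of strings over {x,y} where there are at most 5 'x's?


States: count = 0, 1, ..., 5 (all accepting; 6 states), plus a dead state for count > 5.
Total: 6 + 1 = 7.

7


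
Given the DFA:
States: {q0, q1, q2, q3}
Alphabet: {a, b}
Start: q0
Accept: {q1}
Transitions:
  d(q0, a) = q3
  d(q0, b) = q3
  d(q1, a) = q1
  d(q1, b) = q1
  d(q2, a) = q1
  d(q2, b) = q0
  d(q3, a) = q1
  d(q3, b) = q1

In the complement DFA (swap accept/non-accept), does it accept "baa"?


Trace: q0 -> q3 -> q1 -> q1
Final: q1
Original accept: {q1}
Complement: q1 is in original accept

No, complement rejects (original accepts)


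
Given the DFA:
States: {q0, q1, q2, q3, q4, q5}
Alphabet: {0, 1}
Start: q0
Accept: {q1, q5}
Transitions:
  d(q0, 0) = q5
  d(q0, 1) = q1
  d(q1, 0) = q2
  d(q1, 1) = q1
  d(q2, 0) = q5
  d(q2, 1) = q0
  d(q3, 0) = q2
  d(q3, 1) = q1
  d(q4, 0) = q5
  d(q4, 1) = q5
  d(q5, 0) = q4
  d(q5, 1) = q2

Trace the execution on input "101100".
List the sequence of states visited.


Input: 101100
d(q0, 1) = q1
d(q1, 0) = q2
d(q2, 1) = q0
d(q0, 1) = q1
d(q1, 0) = q2
d(q2, 0) = q5


q0 -> q1 -> q2 -> q0 -> q1 -> q2 -> q5


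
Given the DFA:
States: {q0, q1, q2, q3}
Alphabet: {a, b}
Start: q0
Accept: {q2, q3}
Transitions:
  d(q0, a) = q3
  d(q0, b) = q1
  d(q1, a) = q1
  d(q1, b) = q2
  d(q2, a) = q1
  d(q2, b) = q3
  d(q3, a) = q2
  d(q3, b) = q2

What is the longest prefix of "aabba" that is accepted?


Run the DFA, marking each prefix where the state is accepting:
  "" -> q0 [reject]
  "a" -> q3 [accept]
  "aa" -> q2 [accept]
  "aab" -> q3 [accept]
  "aabb" -> q2 [accept]
  "aabba" -> q1 [reject]

"aabb"


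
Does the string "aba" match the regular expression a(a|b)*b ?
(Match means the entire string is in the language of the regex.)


|string| = 3; first = 'a'; last = 'a'

No, "aba" does not match a(a|b)*b


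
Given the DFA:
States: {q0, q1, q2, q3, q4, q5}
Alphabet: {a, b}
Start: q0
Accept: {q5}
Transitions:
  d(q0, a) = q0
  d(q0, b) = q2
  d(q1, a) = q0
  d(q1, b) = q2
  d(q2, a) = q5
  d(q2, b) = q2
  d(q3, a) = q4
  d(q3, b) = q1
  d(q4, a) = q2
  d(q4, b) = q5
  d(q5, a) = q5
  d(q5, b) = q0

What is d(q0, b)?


Looking up transition d(q0, b)

q2


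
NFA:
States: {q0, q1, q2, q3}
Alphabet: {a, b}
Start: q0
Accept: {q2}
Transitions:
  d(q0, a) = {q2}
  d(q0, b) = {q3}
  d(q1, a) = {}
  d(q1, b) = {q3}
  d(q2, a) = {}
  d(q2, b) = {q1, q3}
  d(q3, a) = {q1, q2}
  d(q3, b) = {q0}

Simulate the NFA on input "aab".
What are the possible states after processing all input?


Start: {q0}
  --a--> {q2}
  --a--> {}
  --b--> {}

{} (empty set, no valid transitions)


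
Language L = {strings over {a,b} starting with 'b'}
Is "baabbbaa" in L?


first symbol = 'b'

Yes, "baabbbaa" is in L


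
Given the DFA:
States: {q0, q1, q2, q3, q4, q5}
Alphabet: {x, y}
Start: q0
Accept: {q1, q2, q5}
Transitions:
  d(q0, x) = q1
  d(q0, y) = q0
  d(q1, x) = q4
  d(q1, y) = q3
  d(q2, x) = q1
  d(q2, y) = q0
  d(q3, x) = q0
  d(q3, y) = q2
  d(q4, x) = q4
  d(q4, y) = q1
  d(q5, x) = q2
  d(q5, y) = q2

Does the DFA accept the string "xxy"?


Trace: q0 -> q1 -> q4 -> q1
Final state: q1
Accept states: {q1, q2, q5}

Yes, accepted (final state q1 is an accept state)


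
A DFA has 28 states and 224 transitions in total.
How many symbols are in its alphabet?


Each state has exactly one transition per symbol.
|alphabet| = transitions / states = 224 / 28 = 8

8


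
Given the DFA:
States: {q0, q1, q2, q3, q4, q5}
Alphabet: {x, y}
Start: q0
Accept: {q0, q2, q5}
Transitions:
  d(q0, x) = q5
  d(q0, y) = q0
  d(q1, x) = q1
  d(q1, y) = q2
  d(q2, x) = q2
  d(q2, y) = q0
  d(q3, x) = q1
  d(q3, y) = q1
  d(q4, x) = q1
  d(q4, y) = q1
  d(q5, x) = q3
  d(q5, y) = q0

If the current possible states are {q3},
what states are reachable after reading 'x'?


Apply transition on 'x' from each current state:
  d(q3, x) = q1

{q1}


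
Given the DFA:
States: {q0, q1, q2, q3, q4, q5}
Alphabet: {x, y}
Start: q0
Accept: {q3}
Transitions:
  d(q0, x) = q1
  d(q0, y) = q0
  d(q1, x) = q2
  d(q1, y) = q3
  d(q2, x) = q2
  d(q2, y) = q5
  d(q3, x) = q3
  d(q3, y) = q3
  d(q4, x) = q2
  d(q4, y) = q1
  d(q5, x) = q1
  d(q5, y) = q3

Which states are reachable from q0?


BFS from q0:
  layer 0: {q0}
  layer 1: {q1}
  layer 2: {q2, q3}
  layer 3: {q5}

{q0, q1, q2, q3, q5}


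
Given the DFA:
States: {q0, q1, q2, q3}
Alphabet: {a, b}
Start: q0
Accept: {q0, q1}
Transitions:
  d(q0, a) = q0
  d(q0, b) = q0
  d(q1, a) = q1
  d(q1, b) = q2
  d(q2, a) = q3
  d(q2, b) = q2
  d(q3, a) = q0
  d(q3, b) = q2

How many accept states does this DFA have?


Accept states listed: {q0, q1}
Counting: q0(1) q1(2)

2


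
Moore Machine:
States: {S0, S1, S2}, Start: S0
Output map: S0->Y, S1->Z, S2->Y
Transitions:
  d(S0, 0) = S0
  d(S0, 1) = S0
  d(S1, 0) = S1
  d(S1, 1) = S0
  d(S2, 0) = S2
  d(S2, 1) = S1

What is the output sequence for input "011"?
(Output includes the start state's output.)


Start: S0 (output Y)
  --0--> S0 (output Y)
  --1--> S0 (output Y)
  --1--> S0 (output Y)

"YYYY"


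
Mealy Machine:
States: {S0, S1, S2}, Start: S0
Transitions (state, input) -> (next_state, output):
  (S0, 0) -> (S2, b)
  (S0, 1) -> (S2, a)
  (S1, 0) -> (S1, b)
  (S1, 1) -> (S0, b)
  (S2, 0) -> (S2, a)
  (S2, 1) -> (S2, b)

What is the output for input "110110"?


Step-by-step:
  (S0, 1) -> (S2, a)
  (S2, 1) -> (S2, b)
  (S2, 0) -> (S2, a)
  (S2, 1) -> (S2, b)
  (S2, 1) -> (S2, b)
  (S2, 0) -> (S2, a)

"ababba"


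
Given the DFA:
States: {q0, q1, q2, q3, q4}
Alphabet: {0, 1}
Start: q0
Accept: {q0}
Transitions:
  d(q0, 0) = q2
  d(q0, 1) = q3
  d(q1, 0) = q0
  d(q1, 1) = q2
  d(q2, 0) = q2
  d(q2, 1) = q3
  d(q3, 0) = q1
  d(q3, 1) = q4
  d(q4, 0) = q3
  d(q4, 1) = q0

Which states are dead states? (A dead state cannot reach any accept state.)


Forward reachability from each state:
  q0 -> reaches accept state q0 (live)
  q1 -> reaches accept state q0 (live)
  q2 -> reaches accept state q0 (live)
  q3 -> reaches accept state q0 (live)
  q4 -> reaches accept state q0 (live)

None (all states can reach an accept state)


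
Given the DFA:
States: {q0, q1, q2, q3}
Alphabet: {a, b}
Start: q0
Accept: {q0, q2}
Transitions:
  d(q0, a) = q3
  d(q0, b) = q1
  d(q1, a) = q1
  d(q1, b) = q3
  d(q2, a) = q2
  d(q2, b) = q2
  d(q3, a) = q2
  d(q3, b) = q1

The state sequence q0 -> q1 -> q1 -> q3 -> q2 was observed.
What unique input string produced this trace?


Trace back each transition to find the symbol:
  q0 --[b]--> q1
  q1 --[a]--> q1
  q1 --[b]--> q3
  q3 --[a]--> q2

"baba"


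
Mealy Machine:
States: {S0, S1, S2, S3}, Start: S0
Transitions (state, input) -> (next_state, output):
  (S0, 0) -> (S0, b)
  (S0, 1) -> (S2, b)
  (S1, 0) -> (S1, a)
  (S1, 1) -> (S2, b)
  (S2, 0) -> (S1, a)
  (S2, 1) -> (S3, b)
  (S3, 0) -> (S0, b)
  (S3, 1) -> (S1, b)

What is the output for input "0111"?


Step-by-step:
  (S0, 0) -> (S0, b)
  (S0, 1) -> (S2, b)
  (S2, 1) -> (S3, b)
  (S3, 1) -> (S1, b)

"bbbb"


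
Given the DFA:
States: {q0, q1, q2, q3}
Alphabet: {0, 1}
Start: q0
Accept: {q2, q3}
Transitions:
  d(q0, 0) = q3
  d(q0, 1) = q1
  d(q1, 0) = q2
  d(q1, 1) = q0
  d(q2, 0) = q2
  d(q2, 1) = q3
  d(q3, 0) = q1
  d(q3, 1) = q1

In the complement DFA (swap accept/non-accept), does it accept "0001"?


Trace: q0 -> q3 -> q1 -> q2 -> q3
Final: q3
Original accept: {q2, q3}
Complement: q3 is in original accept

No, complement rejects (original accepts)


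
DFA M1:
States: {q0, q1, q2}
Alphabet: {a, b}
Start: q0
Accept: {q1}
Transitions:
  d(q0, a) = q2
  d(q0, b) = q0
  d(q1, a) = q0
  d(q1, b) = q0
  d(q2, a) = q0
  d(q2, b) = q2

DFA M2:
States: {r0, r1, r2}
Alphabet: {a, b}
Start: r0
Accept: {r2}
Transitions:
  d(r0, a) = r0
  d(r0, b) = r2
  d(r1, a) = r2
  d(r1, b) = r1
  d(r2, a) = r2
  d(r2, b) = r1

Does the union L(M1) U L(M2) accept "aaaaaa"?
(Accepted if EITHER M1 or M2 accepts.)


M1: final=q0 accepted=False
M2: final=r0 accepted=False

No, union rejects (neither accepts)


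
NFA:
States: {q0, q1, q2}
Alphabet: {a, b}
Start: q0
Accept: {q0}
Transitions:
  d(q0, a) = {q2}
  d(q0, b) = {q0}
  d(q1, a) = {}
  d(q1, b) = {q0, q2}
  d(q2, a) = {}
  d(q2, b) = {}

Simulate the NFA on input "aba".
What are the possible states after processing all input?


Start: {q0}
  --a--> {q2}
  --b--> {}
  --a--> {}

{} (empty set, no valid transitions)


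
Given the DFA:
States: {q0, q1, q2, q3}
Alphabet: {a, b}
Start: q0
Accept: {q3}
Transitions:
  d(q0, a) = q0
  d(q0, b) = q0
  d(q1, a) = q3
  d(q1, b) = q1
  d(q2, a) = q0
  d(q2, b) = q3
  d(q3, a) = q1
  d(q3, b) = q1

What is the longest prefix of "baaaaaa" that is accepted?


Run the DFA, marking each prefix where the state is accepting:
  "" -> q0 [reject]
  "b" -> q0 [reject]
  "ba" -> q0 [reject]
  "baa" -> q0 [reject]
  "baaa" -> q0 [reject]
  "baaaa" -> q0 [reject]
  "baaaaa" -> q0 [reject]
  "baaaaaa" -> q0 [reject]

No prefix is accepted


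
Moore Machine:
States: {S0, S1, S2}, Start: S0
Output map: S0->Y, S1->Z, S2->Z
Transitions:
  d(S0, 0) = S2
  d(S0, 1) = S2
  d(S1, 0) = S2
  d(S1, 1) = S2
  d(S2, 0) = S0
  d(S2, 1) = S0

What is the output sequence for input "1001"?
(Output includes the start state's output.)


Start: S0 (output Y)
  --1--> S2 (output Z)
  --0--> S0 (output Y)
  --0--> S2 (output Z)
  --1--> S0 (output Y)

"YZYZY"


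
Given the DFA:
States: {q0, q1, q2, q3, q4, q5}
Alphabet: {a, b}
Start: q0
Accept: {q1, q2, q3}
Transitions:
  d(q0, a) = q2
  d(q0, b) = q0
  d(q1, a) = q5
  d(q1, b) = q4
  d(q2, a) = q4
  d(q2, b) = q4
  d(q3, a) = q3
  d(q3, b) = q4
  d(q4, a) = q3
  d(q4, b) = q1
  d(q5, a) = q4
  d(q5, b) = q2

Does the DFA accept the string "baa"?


Trace: q0 -> q0 -> q2 -> q4
Final state: q4
Accept states: {q1, q2, q3}

No, rejected (final state q4 is not an accept state)


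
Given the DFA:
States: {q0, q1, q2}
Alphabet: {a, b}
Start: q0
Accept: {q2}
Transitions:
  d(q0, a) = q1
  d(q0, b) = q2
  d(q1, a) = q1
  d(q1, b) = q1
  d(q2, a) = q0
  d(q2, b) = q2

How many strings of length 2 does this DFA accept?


Enumerating all length-2 strings:
  "aa" -> q1 [reject]
  "ab" -> q1 [reject]
  "ba" -> q0 [reject]
  "bb" -> q2 [accept]

1 out of 4


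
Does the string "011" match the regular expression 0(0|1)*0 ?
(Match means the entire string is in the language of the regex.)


|string| = 3; first = '0'; last = '1'

No, "011" does not match 0(0|1)*0


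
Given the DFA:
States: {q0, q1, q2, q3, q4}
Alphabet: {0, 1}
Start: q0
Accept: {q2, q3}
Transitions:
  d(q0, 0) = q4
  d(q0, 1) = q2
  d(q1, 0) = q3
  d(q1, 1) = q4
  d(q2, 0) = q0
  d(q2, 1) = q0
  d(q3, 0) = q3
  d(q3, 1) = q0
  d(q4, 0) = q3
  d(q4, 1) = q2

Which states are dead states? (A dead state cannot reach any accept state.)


Forward reachability from each state:
  q0 -> reaches accept state q2 (live)
  q1 -> reaches accept state q2 (live)
  q2 -> reaches accept state q2 (live)
  q3 -> reaches accept state q2 (live)
  q4 -> reaches accept state q2 (live)

None (all states can reach an accept state)


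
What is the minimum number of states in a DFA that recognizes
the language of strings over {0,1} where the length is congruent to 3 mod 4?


States track (length) mod 4.
Need 4 states: one per remainder 0..3; accept = remainder 3.

4


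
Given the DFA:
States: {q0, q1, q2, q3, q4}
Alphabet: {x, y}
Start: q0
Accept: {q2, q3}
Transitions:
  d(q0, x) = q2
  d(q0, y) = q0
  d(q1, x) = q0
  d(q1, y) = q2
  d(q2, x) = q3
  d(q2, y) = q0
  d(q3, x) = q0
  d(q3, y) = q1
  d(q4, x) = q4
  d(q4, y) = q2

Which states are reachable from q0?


BFS from q0:
  layer 0: {q0}
  layer 1: {q2}
  layer 2: {q3}
  layer 3: {q1}

{q0, q1, q2, q3}


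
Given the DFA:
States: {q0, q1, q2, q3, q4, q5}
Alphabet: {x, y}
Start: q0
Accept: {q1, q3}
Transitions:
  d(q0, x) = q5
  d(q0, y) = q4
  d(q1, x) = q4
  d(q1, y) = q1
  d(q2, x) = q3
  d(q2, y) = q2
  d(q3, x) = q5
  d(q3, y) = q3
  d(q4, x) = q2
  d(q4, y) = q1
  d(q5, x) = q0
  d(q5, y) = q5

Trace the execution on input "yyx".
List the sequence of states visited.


Input: yyx
d(q0, y) = q4
d(q4, y) = q1
d(q1, x) = q4


q0 -> q4 -> q1 -> q4


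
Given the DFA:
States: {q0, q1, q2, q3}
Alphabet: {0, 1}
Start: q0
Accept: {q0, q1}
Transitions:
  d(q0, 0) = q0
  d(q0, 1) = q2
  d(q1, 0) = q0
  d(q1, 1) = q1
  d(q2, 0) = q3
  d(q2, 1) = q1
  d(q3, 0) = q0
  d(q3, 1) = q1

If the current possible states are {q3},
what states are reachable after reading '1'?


Apply transition on '1' from each current state:
  d(q3, 1) = q1

{q1}


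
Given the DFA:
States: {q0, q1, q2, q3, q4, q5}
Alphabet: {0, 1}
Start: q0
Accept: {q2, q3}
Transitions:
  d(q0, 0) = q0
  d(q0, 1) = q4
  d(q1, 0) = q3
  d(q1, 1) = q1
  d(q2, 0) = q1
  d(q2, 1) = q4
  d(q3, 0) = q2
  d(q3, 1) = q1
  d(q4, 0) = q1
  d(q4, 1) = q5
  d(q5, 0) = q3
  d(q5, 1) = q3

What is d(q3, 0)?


Looking up transition d(q3, 0)

q2


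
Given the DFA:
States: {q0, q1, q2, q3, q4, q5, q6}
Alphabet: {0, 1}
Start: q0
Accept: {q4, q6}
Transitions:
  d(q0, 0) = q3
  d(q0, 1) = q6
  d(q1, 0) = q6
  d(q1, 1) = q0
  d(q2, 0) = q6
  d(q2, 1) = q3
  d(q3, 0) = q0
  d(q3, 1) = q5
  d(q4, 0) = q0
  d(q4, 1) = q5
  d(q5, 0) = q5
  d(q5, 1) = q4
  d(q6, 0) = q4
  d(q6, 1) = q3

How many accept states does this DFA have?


Accept states listed: {q4, q6}
Counting: q4(1) q6(2)

2


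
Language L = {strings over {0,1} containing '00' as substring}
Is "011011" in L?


'00' does not occur

No, "011011" is not in L


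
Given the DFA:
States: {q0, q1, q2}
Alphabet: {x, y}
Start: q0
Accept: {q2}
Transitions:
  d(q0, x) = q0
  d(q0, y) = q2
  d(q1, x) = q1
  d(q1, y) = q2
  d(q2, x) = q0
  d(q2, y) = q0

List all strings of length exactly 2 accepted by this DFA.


All strings of length 2: 4 total
Accepted: 1

"xy"


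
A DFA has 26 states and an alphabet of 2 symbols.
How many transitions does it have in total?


Each state has exactly one transition per symbol.
26 * 2 = 52

52


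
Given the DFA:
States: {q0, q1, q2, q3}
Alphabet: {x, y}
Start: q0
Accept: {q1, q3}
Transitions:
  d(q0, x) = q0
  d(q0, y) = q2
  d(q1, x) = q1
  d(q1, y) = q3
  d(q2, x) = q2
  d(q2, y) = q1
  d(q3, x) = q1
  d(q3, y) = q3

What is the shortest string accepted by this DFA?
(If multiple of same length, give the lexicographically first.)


BFS by string length (lex-first path to each state shown):
  len 0: q0<-""
  len 1: q0<-"x", q2<-"y"
  len 2: q0<-"xx", q1<-"yy", q2<-"xy"
Found accept state at length 2.

"yy"


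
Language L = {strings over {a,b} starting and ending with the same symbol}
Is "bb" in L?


first = 'b', last = 'b'

Yes, "bb" is in L


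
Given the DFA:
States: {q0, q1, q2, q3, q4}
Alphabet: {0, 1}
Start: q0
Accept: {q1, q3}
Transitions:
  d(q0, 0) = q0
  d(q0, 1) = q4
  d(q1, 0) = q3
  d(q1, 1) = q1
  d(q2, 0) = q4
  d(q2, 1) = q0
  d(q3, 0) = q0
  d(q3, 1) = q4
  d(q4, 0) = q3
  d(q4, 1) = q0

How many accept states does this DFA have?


Accept states listed: {q1, q3}
Counting: q1(1) q3(2)

2


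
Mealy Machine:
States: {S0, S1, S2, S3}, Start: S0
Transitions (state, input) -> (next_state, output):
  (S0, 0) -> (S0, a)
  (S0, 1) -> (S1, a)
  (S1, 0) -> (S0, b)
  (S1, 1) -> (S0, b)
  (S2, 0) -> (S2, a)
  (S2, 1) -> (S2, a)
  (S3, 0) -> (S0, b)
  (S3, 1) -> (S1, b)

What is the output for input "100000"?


Step-by-step:
  (S0, 1) -> (S1, a)
  (S1, 0) -> (S0, b)
  (S0, 0) -> (S0, a)
  (S0, 0) -> (S0, a)
  (S0, 0) -> (S0, a)
  (S0, 0) -> (S0, a)

"abaaaa"


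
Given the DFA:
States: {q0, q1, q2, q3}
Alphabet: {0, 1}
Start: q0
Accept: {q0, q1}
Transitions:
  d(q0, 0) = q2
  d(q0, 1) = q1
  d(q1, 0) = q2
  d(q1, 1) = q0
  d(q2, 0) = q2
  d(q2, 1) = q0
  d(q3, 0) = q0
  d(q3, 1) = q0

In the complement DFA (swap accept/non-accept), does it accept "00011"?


Trace: q0 -> q2 -> q2 -> q2 -> q0 -> q1
Final: q1
Original accept: {q0, q1}
Complement: q1 is in original accept

No, complement rejects (original accepts)


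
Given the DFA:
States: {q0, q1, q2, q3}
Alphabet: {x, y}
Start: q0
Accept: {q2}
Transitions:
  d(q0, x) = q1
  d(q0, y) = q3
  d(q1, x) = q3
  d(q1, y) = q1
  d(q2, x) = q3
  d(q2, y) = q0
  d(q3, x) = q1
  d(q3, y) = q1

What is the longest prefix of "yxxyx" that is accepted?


Run the DFA, marking each prefix where the state is accepting:
  "" -> q0 [reject]
  "y" -> q3 [reject]
  "yx" -> q1 [reject]
  "yxx" -> q3 [reject]
  "yxxy" -> q1 [reject]
  "yxxyx" -> q3 [reject]

No prefix is accepted


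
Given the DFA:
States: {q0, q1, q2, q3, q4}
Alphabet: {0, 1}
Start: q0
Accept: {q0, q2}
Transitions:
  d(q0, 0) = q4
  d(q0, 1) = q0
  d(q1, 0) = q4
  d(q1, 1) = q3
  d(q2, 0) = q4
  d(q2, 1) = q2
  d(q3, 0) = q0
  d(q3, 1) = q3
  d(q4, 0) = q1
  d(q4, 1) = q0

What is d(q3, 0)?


Looking up transition d(q3, 0)

q0


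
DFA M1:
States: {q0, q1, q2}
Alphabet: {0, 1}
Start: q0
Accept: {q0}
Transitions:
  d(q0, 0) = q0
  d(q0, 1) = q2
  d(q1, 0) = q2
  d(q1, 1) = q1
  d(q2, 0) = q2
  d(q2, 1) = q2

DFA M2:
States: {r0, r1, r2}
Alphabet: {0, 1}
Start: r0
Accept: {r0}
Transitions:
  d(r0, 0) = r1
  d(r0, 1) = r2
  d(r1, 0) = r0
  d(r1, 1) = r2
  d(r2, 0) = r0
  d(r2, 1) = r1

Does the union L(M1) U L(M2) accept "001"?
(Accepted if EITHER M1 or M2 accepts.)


M1: final=q2 accepted=False
M2: final=r2 accepted=False

No, union rejects (neither accepts)


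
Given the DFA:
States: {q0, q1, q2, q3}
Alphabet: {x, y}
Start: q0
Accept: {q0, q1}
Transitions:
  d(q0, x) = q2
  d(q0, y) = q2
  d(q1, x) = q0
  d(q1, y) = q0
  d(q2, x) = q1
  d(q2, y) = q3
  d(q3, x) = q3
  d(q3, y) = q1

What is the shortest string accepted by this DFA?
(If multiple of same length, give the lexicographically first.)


BFS by string length (lex-first path to each state shown):
  len 0: q0<-""
Found accept state at length 0.

"" (empty string)


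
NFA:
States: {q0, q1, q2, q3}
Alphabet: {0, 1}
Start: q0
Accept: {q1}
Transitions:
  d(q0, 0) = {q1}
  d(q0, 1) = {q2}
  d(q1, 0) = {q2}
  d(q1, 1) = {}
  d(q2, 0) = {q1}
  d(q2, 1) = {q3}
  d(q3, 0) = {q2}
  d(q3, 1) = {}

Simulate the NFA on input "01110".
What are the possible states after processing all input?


Start: {q0}
  --0--> {q1}
  --1--> {}
  --1--> {}
  --1--> {}
  --0--> {}

{} (empty set, no valid transitions)


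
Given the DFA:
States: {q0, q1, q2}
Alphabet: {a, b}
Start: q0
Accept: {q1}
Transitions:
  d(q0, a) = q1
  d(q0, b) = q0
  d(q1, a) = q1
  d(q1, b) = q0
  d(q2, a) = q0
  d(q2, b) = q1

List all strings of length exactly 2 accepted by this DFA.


All strings of length 2: 4 total
Accepted: 2

"aa", "ba"


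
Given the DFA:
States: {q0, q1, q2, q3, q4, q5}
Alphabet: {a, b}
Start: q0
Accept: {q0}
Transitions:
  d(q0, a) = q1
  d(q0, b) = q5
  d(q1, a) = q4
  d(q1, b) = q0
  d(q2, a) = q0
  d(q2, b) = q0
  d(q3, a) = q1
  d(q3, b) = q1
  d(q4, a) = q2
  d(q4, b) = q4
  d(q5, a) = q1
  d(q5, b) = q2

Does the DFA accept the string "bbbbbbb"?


Trace: q0 -> q5 -> q2 -> q0 -> q5 -> q2 -> q0 -> q5
Final state: q5
Accept states: {q0}

No, rejected (final state q5 is not an accept state)


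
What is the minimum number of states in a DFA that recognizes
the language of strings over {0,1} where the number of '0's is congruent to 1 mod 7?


States track (count of '0') mod 7.
Need 7 states: one per remainder 0..6; accept = remainder 1.

7


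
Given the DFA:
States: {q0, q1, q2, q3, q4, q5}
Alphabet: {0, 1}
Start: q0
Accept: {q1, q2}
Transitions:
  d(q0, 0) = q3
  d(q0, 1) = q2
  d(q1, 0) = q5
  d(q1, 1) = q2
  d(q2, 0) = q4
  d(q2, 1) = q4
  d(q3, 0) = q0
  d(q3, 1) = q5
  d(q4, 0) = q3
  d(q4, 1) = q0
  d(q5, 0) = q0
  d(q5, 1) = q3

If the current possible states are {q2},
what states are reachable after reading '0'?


Apply transition on '0' from each current state:
  d(q2, 0) = q4

{q4}


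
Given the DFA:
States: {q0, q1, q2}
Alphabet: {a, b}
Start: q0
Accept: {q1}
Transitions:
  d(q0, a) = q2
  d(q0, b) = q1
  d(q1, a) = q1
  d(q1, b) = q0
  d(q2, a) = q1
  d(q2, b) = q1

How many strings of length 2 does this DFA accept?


Enumerating all length-2 strings:
  "aa" -> q1 [accept]
  "ab" -> q1 [accept]
  "ba" -> q1 [accept]
  "bb" -> q0 [reject]

3 out of 4


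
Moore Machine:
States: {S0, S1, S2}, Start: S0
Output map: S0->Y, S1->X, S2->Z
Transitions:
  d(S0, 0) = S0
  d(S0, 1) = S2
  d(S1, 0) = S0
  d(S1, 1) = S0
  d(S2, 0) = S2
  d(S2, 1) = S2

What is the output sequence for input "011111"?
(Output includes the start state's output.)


Start: S0 (output Y)
  --0--> S0 (output Y)
  --1--> S2 (output Z)
  --1--> S2 (output Z)
  --1--> S2 (output Z)
  --1--> S2 (output Z)
  --1--> S2 (output Z)

"YYZZZZZ"


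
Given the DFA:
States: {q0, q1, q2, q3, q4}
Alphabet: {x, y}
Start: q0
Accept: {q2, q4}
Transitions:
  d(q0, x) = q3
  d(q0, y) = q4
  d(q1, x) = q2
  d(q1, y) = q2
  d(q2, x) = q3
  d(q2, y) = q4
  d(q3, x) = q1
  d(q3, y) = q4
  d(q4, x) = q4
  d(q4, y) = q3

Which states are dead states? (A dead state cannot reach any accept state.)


Forward reachability from each state:
  q0 -> reaches accept state q2 (live)
  q1 -> reaches accept state q2 (live)
  q2 -> reaches accept state q2 (live)
  q3 -> reaches accept state q2 (live)
  q4 -> reaches accept state q2 (live)

None (all states can reach an accept state)


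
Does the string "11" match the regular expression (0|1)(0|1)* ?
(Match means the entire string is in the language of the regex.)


|string| = 2; first = '1'; last = '1'

Yes, "11" matches (0|1)(0|1)*


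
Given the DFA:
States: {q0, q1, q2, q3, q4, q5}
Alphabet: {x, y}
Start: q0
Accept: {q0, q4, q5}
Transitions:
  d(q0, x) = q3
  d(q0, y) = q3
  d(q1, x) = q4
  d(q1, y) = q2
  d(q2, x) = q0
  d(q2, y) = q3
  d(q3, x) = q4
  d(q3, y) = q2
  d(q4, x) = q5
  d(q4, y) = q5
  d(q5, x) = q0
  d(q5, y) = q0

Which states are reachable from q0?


BFS from q0:
  layer 0: {q0}
  layer 1: {q3}
  layer 2: {q2, q4}
  layer 3: {q5}

{q0, q2, q3, q4, q5}


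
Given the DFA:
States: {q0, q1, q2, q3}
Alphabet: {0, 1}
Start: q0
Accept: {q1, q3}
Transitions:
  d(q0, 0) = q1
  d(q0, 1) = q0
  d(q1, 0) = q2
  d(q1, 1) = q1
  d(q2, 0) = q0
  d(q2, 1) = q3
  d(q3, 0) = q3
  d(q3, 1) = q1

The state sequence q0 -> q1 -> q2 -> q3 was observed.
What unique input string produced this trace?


Trace back each transition to find the symbol:
  q0 --[0]--> q1
  q1 --[0]--> q2
  q2 --[1]--> q3

"001"


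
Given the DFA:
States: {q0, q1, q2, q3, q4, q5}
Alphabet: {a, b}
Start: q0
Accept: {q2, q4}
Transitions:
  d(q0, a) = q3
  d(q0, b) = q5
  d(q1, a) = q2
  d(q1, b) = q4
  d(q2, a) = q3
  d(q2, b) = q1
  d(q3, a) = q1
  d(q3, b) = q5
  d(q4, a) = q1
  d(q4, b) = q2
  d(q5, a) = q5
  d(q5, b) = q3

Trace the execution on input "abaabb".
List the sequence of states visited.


Input: abaabb
d(q0, a) = q3
d(q3, b) = q5
d(q5, a) = q5
d(q5, a) = q5
d(q5, b) = q3
d(q3, b) = q5


q0 -> q3 -> q5 -> q5 -> q5 -> q3 -> q5


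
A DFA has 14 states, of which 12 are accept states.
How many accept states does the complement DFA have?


Complement swaps accept and non-accept states.
14 - 12 = 2

2


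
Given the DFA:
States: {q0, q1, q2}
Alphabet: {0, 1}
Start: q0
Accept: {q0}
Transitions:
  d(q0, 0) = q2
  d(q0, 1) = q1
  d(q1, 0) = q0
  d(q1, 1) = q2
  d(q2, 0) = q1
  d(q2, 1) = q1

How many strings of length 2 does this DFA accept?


Enumerating all length-2 strings:
  "00" -> q1 [reject]
  "01" -> q1 [reject]
  "10" -> q0 [accept]
  "11" -> q2 [reject]

1 out of 4


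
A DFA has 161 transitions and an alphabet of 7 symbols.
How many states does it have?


Each state has exactly one transition per symbol.
states = transitions / |alphabet| = 161 / 7 = 23

23


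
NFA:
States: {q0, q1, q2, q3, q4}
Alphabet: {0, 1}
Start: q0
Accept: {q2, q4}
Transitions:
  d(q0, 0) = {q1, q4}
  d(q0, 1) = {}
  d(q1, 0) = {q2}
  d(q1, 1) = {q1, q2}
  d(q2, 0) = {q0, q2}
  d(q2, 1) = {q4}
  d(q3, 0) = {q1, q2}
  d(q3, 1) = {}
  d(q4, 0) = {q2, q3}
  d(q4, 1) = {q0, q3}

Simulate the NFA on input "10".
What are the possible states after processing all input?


Start: {q0}
  --1--> {}
  --0--> {}

{} (empty set, no valid transitions)


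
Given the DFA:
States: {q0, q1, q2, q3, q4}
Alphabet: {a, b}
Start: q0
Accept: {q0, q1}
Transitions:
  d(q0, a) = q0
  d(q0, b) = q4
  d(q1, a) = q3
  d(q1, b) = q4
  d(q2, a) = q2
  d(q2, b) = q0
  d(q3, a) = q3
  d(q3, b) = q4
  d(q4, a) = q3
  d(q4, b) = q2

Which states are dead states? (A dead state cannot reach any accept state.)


Forward reachability from each state:
  q0 -> reaches accept state q0 (live)
  q1 -> reaches accept state q0 (live)
  q2 -> reaches accept state q0 (live)
  q3 -> reaches accept state q0 (live)
  q4 -> reaches accept state q0 (live)

None (all states can reach an accept state)


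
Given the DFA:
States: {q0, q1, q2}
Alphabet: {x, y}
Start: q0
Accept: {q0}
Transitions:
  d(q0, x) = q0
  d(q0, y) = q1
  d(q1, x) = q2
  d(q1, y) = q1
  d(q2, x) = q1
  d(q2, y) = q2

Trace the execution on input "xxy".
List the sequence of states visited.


Input: xxy
d(q0, x) = q0
d(q0, x) = q0
d(q0, y) = q1


q0 -> q0 -> q0 -> q1


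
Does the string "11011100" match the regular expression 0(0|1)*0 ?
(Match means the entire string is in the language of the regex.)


|string| = 8; first = '1'; last = '0'

No, "11011100" does not match 0(0|1)*0


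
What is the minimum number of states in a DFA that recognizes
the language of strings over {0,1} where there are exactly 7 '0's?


States: count = 0, 1, ..., 7 (that's 8 states), plus a dead state for count > 7.
Total: 8 + 1 = 9. Accept = count-7 state.

9


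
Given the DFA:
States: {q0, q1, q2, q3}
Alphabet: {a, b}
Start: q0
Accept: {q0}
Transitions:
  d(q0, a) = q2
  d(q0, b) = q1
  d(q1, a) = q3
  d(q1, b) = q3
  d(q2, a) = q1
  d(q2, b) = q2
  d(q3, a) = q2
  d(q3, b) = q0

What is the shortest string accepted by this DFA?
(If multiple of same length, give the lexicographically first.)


BFS by string length (lex-first path to each state shown):
  len 0: q0<-""
Found accept state at length 0.

"" (empty string)


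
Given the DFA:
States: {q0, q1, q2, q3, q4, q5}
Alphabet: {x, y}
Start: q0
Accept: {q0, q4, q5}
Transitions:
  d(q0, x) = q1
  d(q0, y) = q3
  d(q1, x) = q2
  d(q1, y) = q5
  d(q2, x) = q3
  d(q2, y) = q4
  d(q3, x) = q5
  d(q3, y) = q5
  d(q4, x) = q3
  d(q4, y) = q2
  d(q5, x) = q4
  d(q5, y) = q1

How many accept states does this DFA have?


Accept states listed: {q0, q4, q5}
Counting: q0(1) q4(2) q5(3)

3
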